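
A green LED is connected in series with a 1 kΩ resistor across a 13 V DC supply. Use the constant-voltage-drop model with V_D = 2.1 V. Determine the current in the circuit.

I ≈ 11 mA

KVL around the loop: 13 = V_D + I·R = 2.1 + I × 1 kΩ.
So I = (13 − 2.1) / 1 kΩ = 10.9 / 1 = 10.9 mA.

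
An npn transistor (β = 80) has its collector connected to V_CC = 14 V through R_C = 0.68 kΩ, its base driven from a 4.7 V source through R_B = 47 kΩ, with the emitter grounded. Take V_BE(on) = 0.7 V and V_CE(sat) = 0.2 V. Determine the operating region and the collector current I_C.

active; I_C ≈ 6.8 mA

Assume active. Base-emitter loop: I_B = (V_BB − V_BE)/R_B = (4.7 − 0.7)/47 = 0.0851 mA.
I_C = β·I_B = 80×0.0851 = 6.81 mA.
V_CE = V_CC − I_C·R_C = 14 − 6.81×0.68 = 9.37 V > V_CE(sat), so the active-region assumption holds.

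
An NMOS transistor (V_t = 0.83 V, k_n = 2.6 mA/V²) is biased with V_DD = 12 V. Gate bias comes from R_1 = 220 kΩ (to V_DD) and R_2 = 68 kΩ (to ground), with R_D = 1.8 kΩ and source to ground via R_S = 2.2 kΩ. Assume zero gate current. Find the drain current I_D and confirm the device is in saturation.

I_D ≈ 0.6 mA

V_G = V_DD·R_2/(R_1+R_2) = 12×68/288 = 2.83 V.
Assume saturation: I_D = (k_n/2)(V_GS − V_t)² with V_GS = V_G − I_D·R_S = 2.83 − 2.2·I_D.
Substituting gives 6.29·I_D² − 12.5·I_D + 5.22 = 0, with roots I_D = 0.601 or 1.38 mA.
The root I_D = 1.38 mA gives V_GS = -0.2 V ≤ V_t, so take I_D = 0.601 mA.
Then V_GS = 1.51 V and V_DS = V_DD − I_D(R_D+R_S) = 12 − 0.601×4 = 9.59 V.
Saturation requires V_DS ≥ V_GS − V_t = 0.68 V; 9.59 ≥ 0.68 ✓.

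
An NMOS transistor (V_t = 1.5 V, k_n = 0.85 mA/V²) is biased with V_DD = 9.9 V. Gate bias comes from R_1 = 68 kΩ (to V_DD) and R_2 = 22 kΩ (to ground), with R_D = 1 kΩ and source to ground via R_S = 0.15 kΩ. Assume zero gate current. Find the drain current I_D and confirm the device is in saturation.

I_D ≈ 0.32 mA

V_G = V_DD·R_2/(R_1+R_2) = 9.9×22/90 = 2.42 V.
Assume saturation: I_D = (k_n/2)(V_GS − V_t)² with V_GS = V_G − I_D·R_S = 2.42 − 0.15·I_D.
Substituting gives 0.00956·I_D² − 1.12·I_D + 0.36 = 0, with roots I_D = 0.323 or 117 mA.
The root I_D = 117 mA gives V_GS = -15.1 V ≤ V_t, so take I_D = 0.323 mA.
Then V_GS = 2.37 V and V_DS = V_DD − I_D(R_D+R_S) = 9.9 − 0.323×1.15 = 9.53 V.
Saturation requires V_DS ≥ V_GS − V_t = 0.872 V; 9.53 ≥ 0.872 ✓.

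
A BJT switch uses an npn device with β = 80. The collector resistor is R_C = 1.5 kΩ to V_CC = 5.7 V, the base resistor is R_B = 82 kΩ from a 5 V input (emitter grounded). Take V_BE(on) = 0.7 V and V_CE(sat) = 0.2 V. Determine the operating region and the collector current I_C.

Assume active: I_B = (5 − 0.7)/82 = 0.0524 mA, giving I_C = β·I_B = 4.2 mA.
But then V_CE = 5.7 − 4.2×1.5 = -0.593 V < V_CE(sat) = 0.2 V — impossible in the active region.
So the transistor is saturated. With V_CE = 0.2 V, I_C = (V_CC − 0.2)/R_C = 5.5/1.5 = 3.67 mA.
Check: β·I_B = 4.2 mA > I_C = 3.67 mA, confirming saturation.

saturation; I_C ≈ 3.7 mA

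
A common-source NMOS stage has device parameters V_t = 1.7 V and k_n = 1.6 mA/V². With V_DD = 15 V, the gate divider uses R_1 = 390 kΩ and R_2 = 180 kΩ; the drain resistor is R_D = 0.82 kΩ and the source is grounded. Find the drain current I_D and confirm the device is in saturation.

I_D ≈ 7.4 mA

V_G = V_DD·R_2/(R_1+R_2) = 15×180/570 = 4.74 V. With the source grounded, V_GS = V_G = 4.74 V.
Assume saturation: I_D = (k_n/2)(V_GS − V_t)² = (1.6/2)×(4.74 − 1.7)² = 0.8×3.04² = 7.38 mA.
V_DS = V_DD − I_D·R_D = 15 − 7.38×0.82 = 8.95 V.
Saturation requires V_DS ≥ V_GS − V_t = 3.04 V; 8.95 ≥ 3.04 ✓.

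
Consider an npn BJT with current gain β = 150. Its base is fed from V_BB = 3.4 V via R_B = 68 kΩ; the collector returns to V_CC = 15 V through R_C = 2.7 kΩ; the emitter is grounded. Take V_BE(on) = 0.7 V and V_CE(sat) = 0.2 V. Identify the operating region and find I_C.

saturation; I_C ≈ 5.5 mA

Assume active: I_B = (3.4 − 0.7)/68 = 0.0397 mA, giving I_C = β·I_B = 5.96 mA.
But then V_CE = 15 − 5.96×2.7 = -1.08 V < V_CE(sat) = 0.2 V — impossible in the active region.
So the transistor is saturated. With V_CE = 0.2 V, I_C = (V_CC − 0.2)/R_C = 14.8/2.7 = 5.48 mA.
Check: β·I_B = 5.96 mA > I_C = 5.48 mA, confirming saturation.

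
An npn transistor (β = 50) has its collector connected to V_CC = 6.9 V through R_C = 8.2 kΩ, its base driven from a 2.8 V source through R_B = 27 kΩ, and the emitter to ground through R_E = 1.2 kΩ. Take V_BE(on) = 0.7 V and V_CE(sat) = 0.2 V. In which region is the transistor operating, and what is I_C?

saturation; I_C ≈ 0.71 mA

Assume active: I_B = (2.8 − 0.7)/(27 + 51×1.2) = 0.0238 mA, I_C = β·I_B = 1.19 mA.
Then V_CE = 6.9 − 1.19×8.2 − 1.21×1.2 = -4.32 V < 0.2 V — the active assumption fails.
Re-solve with V_CE = 0.2 V. KCL at the emitter: V_E/R_E = (V_BB−0.7−V_E)/R_B + (V_CC−0.2−V_E)/R_C, giving V_E = 0.902 V.
I_C = (V_CC − 0.2 − V_E)/R_C = (6.7 − 0.902)/8.2 = 0.707 mA.
Check: I_B = (2.1 − 0.902)/27 = 0.0444 mA, and β·I_B = 2.22 mA > I_C, confirming saturation.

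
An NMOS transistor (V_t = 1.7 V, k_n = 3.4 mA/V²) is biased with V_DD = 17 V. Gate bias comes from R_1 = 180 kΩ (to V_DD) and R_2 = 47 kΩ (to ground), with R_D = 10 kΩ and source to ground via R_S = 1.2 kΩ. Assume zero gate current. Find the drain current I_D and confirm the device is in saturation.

I_D ≈ 0.91 mA

V_G = V_DD·R_2/(R_1+R_2) = 17×47/227 = 3.52 V.
Assume saturation: I_D = (k_n/2)(V_GS − V_t)² with V_GS = V_G − I_D·R_S = 3.52 − 1.2·I_D.
Substituting gives 2.45·I_D² − 8.42·I_D + 5.63 = 0, with roots I_D = 0.908 or 2.53 mA.
The root I_D = 2.53 mA gives V_GS = 0.479 V ≤ V_t, so take I_D = 0.908 mA.
Then V_GS = 2.43 V and V_DS = V_DD − I_D(R_D+R_S) = 17 − 0.908×11.2 = 6.83 V.
Saturation requires V_DS ≥ V_GS − V_t = 0.731 V; 6.83 ≥ 0.731 ✓.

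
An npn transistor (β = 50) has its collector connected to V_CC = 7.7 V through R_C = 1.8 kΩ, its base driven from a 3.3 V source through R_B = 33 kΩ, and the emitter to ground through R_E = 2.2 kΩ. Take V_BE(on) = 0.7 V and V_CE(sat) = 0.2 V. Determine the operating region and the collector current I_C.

Assume active. Base-emitter loop: I_B = (V_BB − V_BE)/(R_B + (β+1)R_E) = (3.3 − 0.7)/(33 + 51×2.2) = 0.0179 mA.
I_C = β·I_B = 50×0.0179 = 0.895 mA.
V_CE = V_CC − I_C·R_C − I_E·R_E = 7.7 − 0.895×1.8 − 0.913×2.2 = 4.08 V > V_CE(sat), so the active-region assumption holds.

active; I_C ≈ 0.9 mA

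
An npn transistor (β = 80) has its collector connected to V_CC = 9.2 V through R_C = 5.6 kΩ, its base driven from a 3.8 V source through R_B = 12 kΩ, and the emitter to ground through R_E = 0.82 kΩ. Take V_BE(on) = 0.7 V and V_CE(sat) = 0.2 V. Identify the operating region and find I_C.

Assume active: I_B = (3.8 − 0.7)/(12 + 81×0.82) = 0.0395 mA, I_C = β·I_B = 3.16 mA.
Then V_CE = 9.2 − 3.16×5.6 − 3.2×0.82 = -11.1 V < 0.2 V — the active assumption fails.
Re-solve with V_CE = 0.2 V. KCL at the emitter: V_E/R_E = (V_BB−0.7−V_E)/R_B + (V_CC−0.2−V_E)/R_C, giving V_E = 1.26 V.
I_C = (V_CC − 0.2 − V_E)/R_C = (9 − 1.26)/5.6 = 1.38 mA.
Check: I_B = (3.1 − 1.26)/12 = 0.153 mA, and β·I_B = 12.3 mA > I_C, confirming saturation.

saturation; I_C ≈ 1.4 mA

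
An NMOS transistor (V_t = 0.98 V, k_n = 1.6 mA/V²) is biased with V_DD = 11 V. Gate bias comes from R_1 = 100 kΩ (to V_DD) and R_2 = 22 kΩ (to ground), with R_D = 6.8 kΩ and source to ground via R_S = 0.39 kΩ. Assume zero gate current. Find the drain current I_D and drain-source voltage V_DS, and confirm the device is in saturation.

V_G = V_DD·R_2/(R_1+R_2) = 11×22/122 = 1.98 V.
Assume saturation: I_D = (k_n/2)(V_GS − V_t)² with V_GS = V_G − I_D·R_S = 1.98 − 0.39·I_D.
Substituting gives 0.122·I_D² − 1.63·I_D + 0.806 = 0, with roots I_D = 0.515 or 12.8 mA.
The root I_D = 12.8 mA gives V_GS = -3.03 V ≤ V_t, so take I_D = 0.515 mA.
Then V_GS = 1.78 V and V_DS = V_DD − I_D(R_D+R_S) = 11 − 0.515×7.19 = 7.29 V.
Saturation requires V_DS ≥ V_GS − V_t = 0.803 V; 7.29 ≥ 0.803 ✓.

I_D ≈ 0.52 mA, V_DS ≈ 7.3 V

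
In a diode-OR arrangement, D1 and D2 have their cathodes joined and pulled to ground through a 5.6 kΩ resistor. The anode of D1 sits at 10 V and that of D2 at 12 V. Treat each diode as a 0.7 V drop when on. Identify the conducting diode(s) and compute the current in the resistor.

Assume both conduct. Then node N would need to be at both 10−0.7 = 9.3 V and 12−0.7 = 11.3 V, which is impossible.
Assume only D2 conducts: V_N = 12 − 0.7 = 11.3 V, so I_R = 11.3/5.6 = 2.02 mA.
Check D1: its anode-to-cathode voltage is 10 − 11.3 = -1.3 V < 0.7 V, so it is off. The assumption is consistent.

Only D2 conducts; I_R ≈ 2 mA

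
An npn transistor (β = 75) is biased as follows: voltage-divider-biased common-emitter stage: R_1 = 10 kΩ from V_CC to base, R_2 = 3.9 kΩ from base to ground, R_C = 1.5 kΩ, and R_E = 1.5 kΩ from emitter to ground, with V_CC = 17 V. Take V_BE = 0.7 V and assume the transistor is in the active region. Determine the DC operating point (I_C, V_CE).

Thevenize the base divider: V_Th = V_CC·R_2/(R_1+R_2) = 17×3.9/13.9 = 4.77 V, R_Th = R_1‖R_2 = 2.81 kΩ.
Base-emitter loop: V_Th = I_B·R_Th + V_BE + (β+1)I_B·R_E, so I_B = (4.77 − 0.7) / (2.81 + 76×1.5) = 0.0348 mA.
I_C = β·I_B = 75×0.0348 = 2.61 mA, and I_E = (β+1)I_B = 2.65 mA.
V_CE = V_CC − I_C·R_C − I_E·R_E = 17 − 2.61×1.5 − 2.65×1.5 = 9.11 V.
V_CE = 9.11 V > 0.2 V confirms active-region operation.

I_C ≈ 2.6 mA, V_CE ≈ 9.1 V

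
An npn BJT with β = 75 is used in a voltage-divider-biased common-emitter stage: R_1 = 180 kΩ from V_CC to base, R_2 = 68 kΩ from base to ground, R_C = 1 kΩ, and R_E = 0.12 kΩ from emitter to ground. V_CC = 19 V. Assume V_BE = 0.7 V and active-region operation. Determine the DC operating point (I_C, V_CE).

Thevenize the base divider: V_Th = V_CC·R_2/(R_1+R_2) = 19×68/248 = 5.21 V, R_Th = R_1‖R_2 = 49.4 kΩ.
Base-emitter loop: V_Th = I_B·R_Th + V_BE + (β+1)I_B·R_E, so I_B = (5.21 − 0.7) / (49.4 + 76×0.12) = 0.0771 mA.
I_C = β·I_B = 75×0.0771 = 5.78 mA, and I_E = (β+1)I_B = 5.86 mA.
V_CE = V_CC − I_C·R_C − I_E·R_E = 19 − 5.78×1 − 5.86×0.12 = 12.5 V.
V_CE = 12.5 V > 0.2 V confirms active-region operation.

I_C ≈ 5.8 mA, V_CE ≈ 13 V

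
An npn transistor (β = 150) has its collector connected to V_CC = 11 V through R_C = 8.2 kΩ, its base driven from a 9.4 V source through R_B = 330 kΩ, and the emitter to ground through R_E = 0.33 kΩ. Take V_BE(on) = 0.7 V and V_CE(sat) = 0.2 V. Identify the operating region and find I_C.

Assume active: I_B = (9.4 − 0.7)/(330 + 151×0.33) = 0.0229 mA, I_C = β·I_B = 3.44 mA.
Then V_CE = 11 − 3.44×8.2 − 3.46×0.33 = -18.3 V < 0.2 V — the active assumption fails.
Re-solve with V_CE = 0.2 V. KCL at the emitter: V_E/R_E = (V_BB−0.7−V_E)/R_B + (V_CC−0.2−V_E)/R_C, giving V_E = 0.426 V.
I_C = (V_CC − 0.2 − V_E)/R_C = (10.8 − 0.426)/8.2 = 1.27 mA.
Check: I_B = (8.7 − 0.426)/330 = 0.0251 mA, and β·I_B = 3.76 mA > I_C, confirming saturation.

saturation; I_C ≈ 1.3 mA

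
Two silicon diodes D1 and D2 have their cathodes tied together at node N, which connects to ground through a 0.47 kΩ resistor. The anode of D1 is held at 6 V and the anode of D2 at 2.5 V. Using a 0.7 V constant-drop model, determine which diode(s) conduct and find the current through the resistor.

Assume both conduct. Then node N would need to be at both 6−0.7 = 5.3 V and 2.5−0.7 = 1.8 V, which is impossible.
Assume only D1 conducts: V_N = 6 − 0.7 = 5.3 V, so I_R = 5.3/0.47 = 11.3 mA.
Check D2: its anode-to-cathode voltage is 2.5 − 5.3 = -2.8 V < 0.7 V, so it is off. The assumption is consistent.

Only D1 conducts; I_R ≈ 11 mA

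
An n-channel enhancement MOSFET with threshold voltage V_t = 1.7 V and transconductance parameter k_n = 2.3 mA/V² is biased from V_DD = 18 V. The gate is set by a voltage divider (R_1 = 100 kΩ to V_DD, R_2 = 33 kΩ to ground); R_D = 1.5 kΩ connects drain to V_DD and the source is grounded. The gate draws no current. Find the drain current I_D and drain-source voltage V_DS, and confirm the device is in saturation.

I_D ≈ 8.8 mA, V_DS ≈ 4.8 V

V_G = V_DD·R_2/(R_1+R_2) = 18×33/133 = 4.47 V. With the source grounded, V_GS = V_G = 4.47 V.
Assume saturation: I_D = (k_n/2)(V_GS − V_t)² = (2.3/2)×(4.47 − 1.7)² = 1.15×2.77² = 8.8 mA.
V_DS = V_DD − I_D·R_D = 18 − 8.8×1.5 = 4.8 V.
Saturation requires V_DS ≥ V_GS − V_t = 2.77 V; 4.8 ≥ 2.77 ✓.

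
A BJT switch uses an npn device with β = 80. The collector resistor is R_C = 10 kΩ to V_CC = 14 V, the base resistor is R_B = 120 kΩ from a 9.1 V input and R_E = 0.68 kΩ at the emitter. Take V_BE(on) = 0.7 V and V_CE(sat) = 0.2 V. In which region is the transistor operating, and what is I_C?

Assume active: I_B = (9.1 − 0.7)/(120 + 81×0.68) = 0.048 mA, I_C = β·I_B = 3.84 mA.
Then V_CE = 14 − 3.84×10 − 3.89×0.68 = -27 V < 0.2 V — the active assumption fails.
Re-solve with V_CE = 0.2 V. KCL at the emitter: V_E/R_E = (V_BB−0.7−V_E)/R_B + (V_CC−0.2−V_E)/R_C, giving V_E = 0.918 V.
I_C = (V_CC − 0.2 − V_E)/R_C = (13.8 − 0.918)/10 = 1.29 mA.
Check: I_B = (8.4 − 0.918)/120 = 0.0623 mA, and β·I_B = 4.99 mA > I_C, confirming saturation.

saturation; I_C ≈ 1.3 mA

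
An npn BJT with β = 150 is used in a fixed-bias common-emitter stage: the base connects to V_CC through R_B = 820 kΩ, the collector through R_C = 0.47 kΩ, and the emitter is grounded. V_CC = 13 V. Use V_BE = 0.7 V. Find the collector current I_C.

Base loop: V_CC = I_B·R_B + V_BE, so I_B = (13 − 0.7)/820 kΩ = 0.015 mA.
In the active region I_C = β·I_B = 150 × 0.015 = 2.25 mA.
Collector loop: V_CE = V_CC − I_C·R_C = 13 − 2.25×0.47 = 11.9 V.
Since V_CE = 11.9 V > V_CE(sat) ≈ 0.2 V, the transistor is in the active region as assumed.

I_C ≈ 2.2 mA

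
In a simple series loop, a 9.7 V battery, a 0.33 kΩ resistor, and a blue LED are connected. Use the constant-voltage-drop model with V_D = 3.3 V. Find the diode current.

KVL around the loop: 9.7 = V_D + I·R = 3.3 + I × 0.33 kΩ.
So I = (9.7 − 3.3) / 0.33 kΩ = 6.4 / 0.33 = 19.4 mA.

I ≈ 19 mA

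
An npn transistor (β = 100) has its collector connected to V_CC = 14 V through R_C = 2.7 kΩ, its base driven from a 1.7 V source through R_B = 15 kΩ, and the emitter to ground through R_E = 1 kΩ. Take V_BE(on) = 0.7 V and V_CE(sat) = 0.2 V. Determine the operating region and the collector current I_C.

Assume active. Base-emitter loop: I_B = (V_BB − V_BE)/(R_B + (β+1)R_E) = (1.7 − 0.7)/(15 + 101×1) = 0.00862 mA.
I_C = β·I_B = 100×0.00862 = 0.862 mA.
V_CE = V_CC − I_C·R_C − I_E·R_E = 14 − 0.862×2.7 − 0.871×1 = 10.8 V > V_CE(sat), so the active-region assumption holds.

active; I_C ≈ 0.86 mA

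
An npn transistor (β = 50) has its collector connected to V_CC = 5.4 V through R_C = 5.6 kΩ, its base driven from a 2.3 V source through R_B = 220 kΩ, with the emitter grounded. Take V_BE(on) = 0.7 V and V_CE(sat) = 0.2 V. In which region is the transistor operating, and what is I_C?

Assume active. Base-emitter loop: I_B = (V_BB − V_BE)/R_B = (2.3 − 0.7)/220 = 0.00727 mA.
I_C = β·I_B = 50×0.00727 = 0.364 mA.
V_CE = V_CC − I_C·R_C = 5.4 − 0.364×5.6 = 3.36 V > V_CE(sat), so the active-region assumption holds.

active; I_C ≈ 0.36 mA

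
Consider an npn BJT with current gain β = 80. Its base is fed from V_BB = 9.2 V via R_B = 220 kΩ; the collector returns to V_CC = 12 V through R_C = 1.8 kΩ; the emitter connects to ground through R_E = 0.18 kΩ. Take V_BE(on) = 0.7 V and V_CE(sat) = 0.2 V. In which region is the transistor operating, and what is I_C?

Assume active. Base-emitter loop: I_B = (V_BB − V_BE)/(R_B + (β+1)R_E) = (9.2 − 0.7)/(220 + 81×0.18) = 0.0362 mA.
I_C = β·I_B = 80×0.0362 = 2.9 mA.
V_CE = V_CC − I_C·R_C − I_E·R_E = 12 − 2.9×1.8 − 2.94×0.18 = 6.25 V > V_CE(sat), so the active-region assumption holds.

active; I_C ≈ 2.9 mA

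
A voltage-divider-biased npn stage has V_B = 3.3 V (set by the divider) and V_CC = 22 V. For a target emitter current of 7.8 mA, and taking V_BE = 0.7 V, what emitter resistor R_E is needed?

R_E ≈ 0.33 kΩ

V_E = V_B − V_BE = 3.3 − 0.7 = 2.6 V.
R_E = V_E / I_E = 2.6 / 7.8 = 0.333 kΩ.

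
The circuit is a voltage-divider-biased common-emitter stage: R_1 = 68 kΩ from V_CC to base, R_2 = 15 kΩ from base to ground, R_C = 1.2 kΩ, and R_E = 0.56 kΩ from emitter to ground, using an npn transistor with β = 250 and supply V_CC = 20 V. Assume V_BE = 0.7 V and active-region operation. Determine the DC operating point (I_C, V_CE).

Thevenize the base divider: V_Th = V_CC·R_2/(R_1+R_2) = 20×15/83 = 3.61 V, R_Th = R_1‖R_2 = 12.3 kΩ.
Base-emitter loop: V_Th = I_B·R_Th + V_BE + (β+1)I_B·R_E, so I_B = (3.61 − 0.7) / (12.3 + 251×0.56) = 0.0191 mA.
I_C = β·I_B = 250×0.0191 = 4.77 mA, and I_E = (β+1)I_B = 4.79 mA.
V_CE = V_CC − I_C·R_C − I_E·R_E = 20 − 4.77×1.2 − 4.79×0.56 = 11.6 V.
V_CE = 11.6 V > 0.2 V confirms active-region operation.

I_C ≈ 4.8 mA, V_CE ≈ 12 V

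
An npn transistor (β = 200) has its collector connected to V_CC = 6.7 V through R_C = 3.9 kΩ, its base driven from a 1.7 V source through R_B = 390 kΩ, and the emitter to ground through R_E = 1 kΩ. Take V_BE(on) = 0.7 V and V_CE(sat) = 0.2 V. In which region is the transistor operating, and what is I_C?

active; I_C ≈ 0.34 mA

Assume active. Base-emitter loop: I_B = (V_BB − V_BE)/(R_B + (β+1)R_E) = (1.7 − 0.7)/(390 + 201×1) = 0.00169 mA.
I_C = β·I_B = 200×0.00169 = 0.338 mA.
V_CE = V_CC − I_C·R_C − I_E·R_E = 6.7 − 0.338×3.9 − 0.34×1 = 5.04 V > V_CE(sat), so the active-region assumption holds.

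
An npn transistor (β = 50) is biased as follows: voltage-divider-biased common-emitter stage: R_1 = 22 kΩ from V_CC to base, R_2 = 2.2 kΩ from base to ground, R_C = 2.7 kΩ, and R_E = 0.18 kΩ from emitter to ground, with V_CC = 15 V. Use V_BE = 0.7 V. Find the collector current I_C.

Thevenize the base divider: V_Th = V_CC·R_2/(R_1+R_2) = 15×2.2/24.2 = 1.36 V, R_Th = R_1‖R_2 = 2 kΩ.
Base-emitter loop: V_Th = I_B·R_Th + V_BE + (β+1)I_B·R_E, so I_B = (1.36 − 0.7) / (2 + 51×0.18) = 0.0594 mA.
I_C = β·I_B = 50×0.0594 = 2.97 mA, and I_E = (β+1)I_B = 3.03 mA.
V_CE = V_CC − I_C·R_C − I_E·R_E = 15 − 2.97×2.7 − 3.03×0.18 = 6.44 V.
V_CE = 6.44 V > 0.2 V confirms active-region operation.

I_C ≈ 3 mA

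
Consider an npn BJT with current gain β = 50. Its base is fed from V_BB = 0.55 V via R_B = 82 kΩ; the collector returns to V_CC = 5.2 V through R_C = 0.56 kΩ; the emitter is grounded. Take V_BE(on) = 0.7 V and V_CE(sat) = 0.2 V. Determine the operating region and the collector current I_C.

V_BB = 0.55 V ≤ V_BE(on) = 0.7 V, so the base-emitter junction is not forward biased.
The transistor is in cutoff: I_B = I_C = 0.

cutoff; I_C ≈ 0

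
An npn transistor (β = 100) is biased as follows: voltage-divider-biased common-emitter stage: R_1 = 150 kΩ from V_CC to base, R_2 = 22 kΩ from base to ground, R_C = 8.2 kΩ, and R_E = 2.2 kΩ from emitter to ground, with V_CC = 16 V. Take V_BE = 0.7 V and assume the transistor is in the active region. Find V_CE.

Thevenize the base divider: V_Th = V_CC·R_2/(R_1+R_2) = 16×22/172 = 2.05 V, R_Th = R_1‖R_2 = 19.2 kΩ.
Base-emitter loop: V_Th = I_B·R_Th + V_BE + (β+1)I_B·R_E, so I_B = (2.05 − 0.7) / (19.2 + 101×2.2) = 0.00558 mA.
I_C = β·I_B = 100×0.00558 = 0.558 mA, and I_E = (β+1)I_B = 0.563 mA.
V_CE = V_CC − I_C·R_C − I_E·R_E = 16 − 0.558×8.2 − 0.563×2.2 = 10.2 V.
V_CE = 10.2 V > 0.2 V confirms active-region operation.

V_CE ≈ 10 V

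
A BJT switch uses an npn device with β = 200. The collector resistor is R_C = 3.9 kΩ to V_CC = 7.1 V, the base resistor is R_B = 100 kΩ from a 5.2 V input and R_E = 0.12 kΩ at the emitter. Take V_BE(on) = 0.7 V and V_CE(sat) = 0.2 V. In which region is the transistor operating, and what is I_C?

Assume active: I_B = (5.2 − 0.7)/(100 + 201×0.12) = 0.0363 mA, I_C = β·I_B = 7.25 mA.
Then V_CE = 7.1 − 7.25×3.9 − 7.29×0.12 = -22.1 V < 0.2 V — the active assumption fails.
Re-solve with V_CE = 0.2 V. KCL at the emitter: V_E/R_E = (V_BB−0.7−V_E)/R_B + (V_CC−0.2−V_E)/R_C, giving V_E = 0.211 V.
I_C = (V_CC − 0.2 − V_E)/R_C = (6.9 − 0.211)/3.9 = 1.72 mA.
Check: I_B = (4.5 − 0.211)/100 = 0.0429 mA, and β·I_B = 8.58 mA > I_C, confirming saturation.

saturation; I_C ≈ 1.7 mA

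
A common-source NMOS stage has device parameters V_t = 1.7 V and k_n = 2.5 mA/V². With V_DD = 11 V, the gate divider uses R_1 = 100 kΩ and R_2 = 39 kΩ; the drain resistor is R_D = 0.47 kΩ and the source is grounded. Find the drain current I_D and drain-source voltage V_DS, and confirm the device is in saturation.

V_G = V_DD·R_2/(R_1+R_2) = 11×39/139 = 3.09 V. With the source grounded, V_GS = V_G = 3.09 V.
Assume saturation: I_D = (k_n/2)(V_GS − V_t)² = (2.5/2)×(3.09 − 1.7)² = 1.25×1.39² = 2.4 mA.
V_DS = V_DD − I_D·R_D = 11 − 2.4×0.47 = 9.87 V.
Saturation requires V_DS ≥ V_GS − V_t = 1.39 V; 9.87 ≥ 1.39 ✓.

I_D ≈ 2.4 mA, V_DS ≈ 9.9 V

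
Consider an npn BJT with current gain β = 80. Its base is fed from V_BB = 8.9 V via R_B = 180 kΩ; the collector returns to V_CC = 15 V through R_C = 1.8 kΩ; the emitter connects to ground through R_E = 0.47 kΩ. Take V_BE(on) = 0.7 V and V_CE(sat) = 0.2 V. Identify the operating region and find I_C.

active; I_C ≈ 3 mA

Assume active. Base-emitter loop: I_B = (V_BB − V_BE)/(R_B + (β+1)R_E) = (8.9 − 0.7)/(180 + 81×0.47) = 0.0376 mA.
I_C = β·I_B = 80×0.0376 = 3.01 mA.
V_CE = V_CC − I_C·R_C − I_E·R_E = 15 − 3.01×1.8 − 3.05×0.47 = 8.15 V > V_CE(sat), so the active-region assumption holds.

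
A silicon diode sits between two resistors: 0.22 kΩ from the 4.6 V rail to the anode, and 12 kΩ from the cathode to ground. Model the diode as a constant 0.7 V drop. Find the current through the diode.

The two resistors are in series with the diode, so KVL gives 4.6 = I·0.22 + 0.7 + I·12.
I = (4.6 − 0.7) / (0.22 + 12) kΩ = 3.9 / 12.2 = 0.319 mA.

I ≈ 0.32 mA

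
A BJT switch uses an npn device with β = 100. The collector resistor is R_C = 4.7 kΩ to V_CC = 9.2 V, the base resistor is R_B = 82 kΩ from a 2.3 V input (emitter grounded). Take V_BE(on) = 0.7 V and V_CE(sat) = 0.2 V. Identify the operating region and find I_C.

Assume active: I_B = (2.3 − 0.7)/82 = 0.0195 mA, giving I_C = β·I_B = 1.95 mA.
But then V_CE = 9.2 − 1.95×4.7 = 0.0293 V < V_CE(sat) = 0.2 V — impossible in the active region.
So the transistor is saturated. With V_CE = 0.2 V, I_C = (V_CC − 0.2)/R_C = 9/4.7 = 1.91 mA.
Check: β·I_B = 1.95 mA > I_C = 1.91 mA, confirming saturation.

saturation; I_C ≈ 1.9 mA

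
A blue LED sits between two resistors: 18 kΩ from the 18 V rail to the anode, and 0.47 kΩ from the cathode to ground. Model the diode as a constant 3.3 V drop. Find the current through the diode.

The two resistors are in series with the diode, so KVL gives 18 = I·18 + 3.3 + I·0.47.
I = (18 − 3.3) / (18 + 0.47) kΩ = 14.7 / 18.5 = 0.796 mA.

I ≈ 0.8 mA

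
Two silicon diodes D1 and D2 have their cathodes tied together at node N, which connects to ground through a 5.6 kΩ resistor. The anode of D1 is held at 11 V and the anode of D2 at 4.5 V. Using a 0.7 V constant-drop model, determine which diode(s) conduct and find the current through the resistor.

Assume both conduct. Then node N would need to be at both 11−0.7 = 10.3 V and 4.5−0.7 = 3.8 V, which is impossible.
Assume only D1 conducts: V_N = 11 − 0.7 = 10.3 V, so I_R = 10.3/5.6 = 1.84 mA.
Check D2: its anode-to-cathode voltage is 4.5 − 10.3 = -5.8 V < 0.7 V, so it is off. The assumption is consistent.

Only D1 conducts; I_R ≈ 1.8 mA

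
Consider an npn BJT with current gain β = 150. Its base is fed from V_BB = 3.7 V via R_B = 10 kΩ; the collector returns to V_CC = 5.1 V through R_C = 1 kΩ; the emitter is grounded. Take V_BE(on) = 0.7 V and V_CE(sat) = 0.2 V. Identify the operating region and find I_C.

saturation; I_C ≈ 4.9 mA

Assume active: I_B = (3.7 − 0.7)/10 = 0.3 mA, giving I_C = β·I_B = 45 mA.
But then V_CE = 5.1 − 45×1 = -39.9 V < V_CE(sat) = 0.2 V — impossible in the active region.
So the transistor is saturated. With V_CE = 0.2 V, I_C = (V_CC − 0.2)/R_C = 4.9/1 = 4.9 mA.
Check: β·I_B = 45 mA > I_C = 4.9 mA, confirming saturation.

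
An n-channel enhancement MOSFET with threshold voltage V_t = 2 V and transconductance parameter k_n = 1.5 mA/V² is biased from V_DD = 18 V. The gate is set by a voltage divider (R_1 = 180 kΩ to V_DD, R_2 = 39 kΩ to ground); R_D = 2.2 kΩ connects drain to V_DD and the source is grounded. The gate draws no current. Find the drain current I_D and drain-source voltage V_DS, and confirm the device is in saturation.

I_D ≈ 1.1 mA, V_DS ≈ 16 V

V_G = V_DD·R_2/(R_1+R_2) = 18×39/219 = 3.21 V. With the source grounded, V_GS = V_G = 3.21 V.
Assume saturation: I_D = (k_n/2)(V_GS − V_t)² = (1.5/2)×(3.21 − 2)² = 0.75×1.21² = 1.09 mA.
V_DS = V_DD − I_D·R_D = 18 − 1.09×2.2 = 15.6 V.
Saturation requires V_DS ≥ V_GS − V_t = 1.21 V; 15.6 ≥ 1.21 ✓.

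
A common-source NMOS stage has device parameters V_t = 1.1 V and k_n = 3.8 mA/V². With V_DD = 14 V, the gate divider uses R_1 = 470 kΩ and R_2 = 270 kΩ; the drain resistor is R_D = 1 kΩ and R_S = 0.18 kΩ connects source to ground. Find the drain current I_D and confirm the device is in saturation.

I_D ≈ 9.7 mA

V_G = V_DD·R_2/(R_1+R_2) = 14×270/740 = 5.11 V.
Assume saturation: I_D = (k_n/2)(V_GS − V_t)² with V_GS = V_G − I_D·R_S = 5.11 − 0.18·I_D.
Substituting gives 0.0616·I_D² − 3.74·I_D + 30.5 = 0, with roots I_D = 9.71 or 51.1 mA.
The root I_D = 51.1 mA gives V_GS = -4.08 V ≤ V_t, so take I_D = 9.71 mA.
Then V_GS = 3.36 V and V_DS = V_DD − I_D(R_D+R_S) = 14 − 9.71×1.18 = 2.54 V.
Saturation requires V_DS ≥ V_GS − V_t = 2.26 V; 2.54 ≥ 2.26 ✓.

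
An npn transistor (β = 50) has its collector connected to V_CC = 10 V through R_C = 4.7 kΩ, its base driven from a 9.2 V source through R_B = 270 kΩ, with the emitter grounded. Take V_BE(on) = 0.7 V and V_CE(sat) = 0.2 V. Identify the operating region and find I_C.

Assume active. Base-emitter loop: I_B = (V_BB − V_BE)/R_B = (9.2 − 0.7)/270 = 0.0315 mA.
I_C = β·I_B = 50×0.0315 = 1.57 mA.
V_CE = V_CC − I_C·R_C = 10 − 1.57×4.7 = 2.6 V > V_CE(sat), so the active-region assumption holds.

active; I_C ≈ 1.6 mA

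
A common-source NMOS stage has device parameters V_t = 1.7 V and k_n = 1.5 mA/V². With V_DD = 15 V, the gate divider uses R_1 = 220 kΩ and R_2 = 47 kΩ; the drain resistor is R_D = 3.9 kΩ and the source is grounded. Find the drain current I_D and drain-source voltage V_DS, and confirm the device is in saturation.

I_D ≈ 0.66 mA, V_DS ≈ 12 V

V_G = V_DD·R_2/(R_1+R_2) = 15×47/267 = 2.64 V. With the source grounded, V_GS = V_G = 2.64 V.
Assume saturation: I_D = (k_n/2)(V_GS − V_t)² = (1.5/2)×(2.64 − 1.7)² = 0.75×0.94² = 0.663 mA.
V_DS = V_DD − I_D·R_D = 15 − 0.663×3.9 = 12.4 V.
Saturation requires V_DS ≥ V_GS − V_t = 0.94 V; 12.4 ≥ 0.94 ✓.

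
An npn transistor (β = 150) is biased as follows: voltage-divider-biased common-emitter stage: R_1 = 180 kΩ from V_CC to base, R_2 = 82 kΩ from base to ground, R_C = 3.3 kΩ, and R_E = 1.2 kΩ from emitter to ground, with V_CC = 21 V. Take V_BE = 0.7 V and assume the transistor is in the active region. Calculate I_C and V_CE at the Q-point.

Thevenize the base divider: V_Th = V_CC·R_2/(R_1+R_2) = 21×82/262 = 6.57 V, R_Th = R_1‖R_2 = 56.3 kΩ.
Base-emitter loop: V_Th = I_B·R_Th + V_BE + (β+1)I_B·R_E, so I_B = (6.57 − 0.7) / (56.3 + 151×1.2) = 0.0247 mA.
I_C = β·I_B = 150×0.0247 = 3.71 mA, and I_E = (β+1)I_B = 3.73 mA.
V_CE = V_CC − I_C·R_C − I_E·R_E = 21 − 3.71×3.3 − 3.73×1.2 = 4.28 V.
V_CE = 4.28 V > 0.2 V confirms active-region operation.

I_C ≈ 3.7 mA, V_CE ≈ 4.3 V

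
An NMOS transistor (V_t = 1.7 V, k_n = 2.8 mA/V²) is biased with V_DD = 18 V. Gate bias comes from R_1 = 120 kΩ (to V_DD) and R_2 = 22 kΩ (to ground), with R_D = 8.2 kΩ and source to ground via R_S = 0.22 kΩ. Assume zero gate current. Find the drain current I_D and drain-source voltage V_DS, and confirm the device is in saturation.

I_D ≈ 1 mA, V_DS ≈ 9.3 V

V_G = V_DD·R_2/(R_1+R_2) = 18×22/142 = 2.79 V.
Assume saturation: I_D = (k_n/2)(V_GS − V_t)² with V_GS = V_G − I_D·R_S = 2.79 − 0.22·I_D.
Substituting gives 0.0678·I_D² − 1.67·I_D + 1.66 = 0, with roots I_D = 1.04 or 23.6 mA.
The root I_D = 23.6 mA gives V_GS = -2.41 V ≤ V_t, so take I_D = 1.04 mA.
Then V_GS = 2.56 V and V_DS = V_DD − I_D(R_D+R_S) = 18 − 1.04×8.42 = 9.27 V.
Saturation requires V_DS ≥ V_GS − V_t = 0.861 V; 9.27 ≥ 0.861 ✓.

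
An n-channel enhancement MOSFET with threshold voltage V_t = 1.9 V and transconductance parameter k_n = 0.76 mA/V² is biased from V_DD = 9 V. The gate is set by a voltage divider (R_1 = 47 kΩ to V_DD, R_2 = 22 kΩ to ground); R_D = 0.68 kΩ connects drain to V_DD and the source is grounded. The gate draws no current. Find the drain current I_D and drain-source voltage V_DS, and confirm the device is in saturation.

V_G = V_DD·R_2/(R_1+R_2) = 9×22/69 = 2.87 V. With the source grounded, V_GS = V_G = 2.87 V.
Assume saturation: I_D = (k_n/2)(V_GS − V_t)² = (0.76/2)×(2.87 − 1.9)² = 0.38×0.97² = 0.357 mA.
V_DS = V_DD − I_D·R_D = 9 − 0.357×0.68 = 8.76 V.
Saturation requires V_DS ≥ V_GS − V_t = 0.97 V; 8.76 ≥ 0.97 ✓.

I_D ≈ 0.36 mA, V_DS ≈ 8.8 V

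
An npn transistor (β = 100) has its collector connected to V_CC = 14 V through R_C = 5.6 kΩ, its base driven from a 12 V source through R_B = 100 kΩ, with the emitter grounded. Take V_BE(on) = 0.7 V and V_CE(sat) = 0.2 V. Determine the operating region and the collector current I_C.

Assume active: I_B = (12 − 0.7)/100 = 0.113 mA, giving I_C = β·I_B = 11.3 mA.
But then V_CE = 14 − 11.3×5.6 = -49.3 V < V_CE(sat) = 0.2 V — impossible in the active region.
So the transistor is saturated. With V_CE = 0.2 V, I_C = (V_CC − 0.2)/R_C = 13.8/5.6 = 2.46 mA.
Check: β·I_B = 11.3 mA > I_C = 2.46 mA, confirming saturation.

saturation; I_C ≈ 2.5 mA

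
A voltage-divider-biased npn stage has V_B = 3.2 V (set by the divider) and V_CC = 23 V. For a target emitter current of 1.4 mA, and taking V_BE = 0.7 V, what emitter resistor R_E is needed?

R_E ≈ 1.8 kΩ

V_E = V_B − V_BE = 3.2 − 0.7 = 2.5 V.
R_E = V_E / I_E = 2.5 / 1.4 = 1.79 kΩ.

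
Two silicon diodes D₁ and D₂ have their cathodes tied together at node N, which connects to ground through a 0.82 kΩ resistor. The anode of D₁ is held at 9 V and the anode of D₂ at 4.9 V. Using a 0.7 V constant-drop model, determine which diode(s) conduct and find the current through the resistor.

Only D₁ conducts; I_R ≈ 10 mA

Assume both conduct. Then node N would need to be at both 9−0.7 = 8.3 V and 4.9−0.7 = 4.2 V, which is impossible.
Assume only D₁ conducts: V_N = 9 − 0.7 = 8.3 V, so I_R = 8.3/0.82 = 10.1 mA.
Check D₂: its anode-to-cathode voltage is 4.9 − 8.3 = -3.4 V < 0.7 V, so it is off. The assumption is consistent.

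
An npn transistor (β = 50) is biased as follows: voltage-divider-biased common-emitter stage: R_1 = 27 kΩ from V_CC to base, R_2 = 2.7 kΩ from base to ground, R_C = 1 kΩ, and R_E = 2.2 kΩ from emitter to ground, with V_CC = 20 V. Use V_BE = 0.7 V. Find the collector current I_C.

Thevenize the base divider: V_Th = V_CC·R_2/(R_1+R_2) = 20×2.7/29.7 = 1.82 V, R_Th = R_1‖R_2 = 2.45 kΩ.
Base-emitter loop: V_Th = I_B·R_Th + V_BE + (β+1)I_B·R_E, so I_B = (1.82 − 0.7) / (2.45 + 51×2.2) = 0.00975 mA.
I_C = β·I_B = 50×0.00975 = 0.488 mA, and I_E = (β+1)I_B = 0.497 mA.
V_CE = V_CC − I_C·R_C − I_E·R_E = 20 − 0.488×1 − 0.497×2.2 = 18.4 V.
V_CE = 18.4 V > 0.2 V confirms active-region operation.

I_C ≈ 0.49 mA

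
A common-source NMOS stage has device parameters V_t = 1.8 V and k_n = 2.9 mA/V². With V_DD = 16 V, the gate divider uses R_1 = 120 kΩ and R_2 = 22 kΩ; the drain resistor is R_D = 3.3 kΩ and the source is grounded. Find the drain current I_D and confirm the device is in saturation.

I_D ≈ 0.67 mA

V_G = V_DD·R_2/(R_1+R_2) = 16×22/142 = 2.48 V. With the source grounded, V_GS = V_G = 2.48 V.
Assume saturation: I_D = (k_n/2)(V_GS − V_t)² = (2.9/2)×(2.48 − 1.8)² = 1.45×0.679² = 0.668 mA.
V_DS = V_DD − I_D·R_D = 16 − 0.668×3.3 = 13.8 V.
Saturation requires V_DS ≥ V_GS − V_t = 0.679 V; 13.8 ≥ 0.679 ✓.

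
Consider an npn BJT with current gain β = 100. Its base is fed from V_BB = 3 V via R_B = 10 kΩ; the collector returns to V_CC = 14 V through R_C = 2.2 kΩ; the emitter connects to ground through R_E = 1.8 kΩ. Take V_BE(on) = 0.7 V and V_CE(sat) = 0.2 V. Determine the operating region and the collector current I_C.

active; I_C ≈ 1.2 mA

Assume active. Base-emitter loop: I_B = (V_BB − V_BE)/(R_B + (β+1)R_E) = (3 − 0.7)/(10 + 101×1.8) = 0.012 mA.
I_C = β·I_B = 100×0.012 = 1.2 mA.
V_CE = V_CC − I_C·R_C − I_E·R_E = 14 − 1.2×2.2 − 1.21×1.8 = 9.18 V > V_CE(sat), so the active-region assumption holds.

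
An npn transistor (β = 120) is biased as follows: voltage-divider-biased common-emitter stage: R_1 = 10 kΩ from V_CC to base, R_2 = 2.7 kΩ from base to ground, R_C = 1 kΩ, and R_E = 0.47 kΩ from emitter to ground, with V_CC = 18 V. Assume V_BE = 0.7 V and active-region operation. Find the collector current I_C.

I_C ≈ 6.4 mA

Thevenize the base divider: V_Th = V_CC·R_2/(R_1+R_2) = 18×2.7/12.7 = 3.83 V, R_Th = R_1‖R_2 = 2.13 kΩ.
Base-emitter loop: V_Th = I_B·R_Th + V_BE + (β+1)I_B·R_E, so I_B = (3.83 − 0.7) / (2.13 + 121×0.47) = 0.053 mA.
I_C = β·I_B = 120×0.053 = 6.36 mA, and I_E = (β+1)I_B = 6.41 mA.
V_CE = V_CC − I_C·R_C − I_E·R_E = 18 − 6.36×1 − 6.41×0.47 = 8.63 V.
V_CE = 8.63 V > 0.2 V confirms active-region operation.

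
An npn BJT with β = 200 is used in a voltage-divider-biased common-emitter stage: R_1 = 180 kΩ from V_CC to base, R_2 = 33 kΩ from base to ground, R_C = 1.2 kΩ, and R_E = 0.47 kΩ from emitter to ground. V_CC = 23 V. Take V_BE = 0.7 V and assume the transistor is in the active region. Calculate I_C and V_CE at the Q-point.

I_C ≈ 4.7 mA, V_CE ≈ 15 V

Thevenize the base divider: V_Th = V_CC·R_2/(R_1+R_2) = 23×33/213 = 3.56 V, R_Th = R_1‖R_2 = 27.9 kΩ.
Base-emitter loop: V_Th = I_B·R_Th + V_BE + (β+1)I_B·R_E, so I_B = (3.56 − 0.7) / (27.9 + 201×0.47) = 0.0234 mA.
I_C = β·I_B = 200×0.0234 = 4.68 mA, and I_E = (β+1)I_B = 4.7 mA.
V_CE = V_CC − I_C·R_C − I_E·R_E = 23 − 4.68×1.2 − 4.7×0.47 = 15.2 V.
V_CE = 15.2 V > 0.2 V confirms active-region operation.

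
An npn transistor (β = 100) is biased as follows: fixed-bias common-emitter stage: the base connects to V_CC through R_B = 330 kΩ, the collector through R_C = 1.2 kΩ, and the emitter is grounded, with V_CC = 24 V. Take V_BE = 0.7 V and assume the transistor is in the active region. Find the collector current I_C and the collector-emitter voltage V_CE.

Base loop: V_CC = I_B·R_B + V_BE, so I_B = (24 − 0.7)/330 kΩ = 0.0706 mA.
In the active region I_C = β·I_B = 100 × 0.0706 = 7.06 mA.
Collector loop: V_CE = V_CC − I_C·R_C = 24 − 7.06×1.2 = 15.5 V.
Since V_CE = 15.5 V > V_CE(sat) ≈ 0.2 V, the transistor is in the active region as assumed.

I_C ≈ 7.1 mA, V_CE ≈ 16 V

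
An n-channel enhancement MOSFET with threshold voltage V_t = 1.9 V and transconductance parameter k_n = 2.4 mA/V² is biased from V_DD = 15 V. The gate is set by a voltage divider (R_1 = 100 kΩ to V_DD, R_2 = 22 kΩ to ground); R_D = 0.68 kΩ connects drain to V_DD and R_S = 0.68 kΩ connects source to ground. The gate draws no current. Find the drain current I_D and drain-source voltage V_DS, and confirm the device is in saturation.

V_G = V_DD·R_2/(R_1+R_2) = 15×22/122 = 2.7 V.
Assume saturation: I_D = (k_n/2)(V_GS − V_t)² with V_GS = V_G − I_D·R_S = 2.7 − 0.68·I_D.
Substituting gives 0.555·I_D² − 2.31·I_D + 0.777 = 0, with roots I_D = 0.369 or 3.8 mA.
The root I_D = 3.8 mA gives V_GS = 0.12 V ≤ V_t, so take I_D = 0.369 mA.
Then V_GS = 2.45 V and V_DS = V_DD − I_D(R_D+R_S) = 15 − 0.369×1.36 = 14.5 V.
Saturation requires V_DS ≥ V_GS − V_t = 0.554 V; 14.5 ≥ 0.554 ✓.

I_D ≈ 0.37 mA, V_DS ≈ 14 V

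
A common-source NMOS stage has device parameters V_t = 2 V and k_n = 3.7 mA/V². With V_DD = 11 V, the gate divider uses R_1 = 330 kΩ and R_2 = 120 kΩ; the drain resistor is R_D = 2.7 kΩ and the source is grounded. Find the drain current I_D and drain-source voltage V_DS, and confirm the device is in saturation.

V_G = V_DD·R_2/(R_1+R_2) = 11×120/450 = 2.93 V. With the source grounded, V_GS = V_G = 2.93 V.
Assume saturation: I_D = (k_n/2)(V_GS − V_t)² = (3.7/2)×(2.93 − 2)² = 1.85×0.933² = 1.61 mA.
V_DS = V_DD − I_D·R_D = 11 − 1.61×2.7 = 6.65 V.
Saturation requires V_DS ≥ V_GS − V_t = 0.933 V; 6.65 ≥ 0.933 ✓.

I_D ≈ 1.6 mA, V_DS ≈ 6.6 V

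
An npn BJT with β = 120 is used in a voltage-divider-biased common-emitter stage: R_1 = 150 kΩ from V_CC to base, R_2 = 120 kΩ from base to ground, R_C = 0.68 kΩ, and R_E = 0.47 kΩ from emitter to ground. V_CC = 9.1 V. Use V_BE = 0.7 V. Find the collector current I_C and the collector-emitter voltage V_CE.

Thevenize the base divider: V_Th = V_CC·R_2/(R_1+R_2) = 9.1×120/270 = 4.04 V, R_Th = R_1‖R_2 = 66.7 kΩ.
Base-emitter loop: V_Th = I_B·R_Th + V_BE + (β+1)I_B·R_E, so I_B = (4.04 − 0.7) / (66.7 + 121×0.47) = 0.0271 mA.
I_C = β·I_B = 120×0.0271 = 3.25 mA, and I_E = (β+1)I_B = 3.28 mA.
V_CE = V_CC − I_C·R_C − I_E·R_E = 9.1 − 3.25×0.68 − 3.28×0.47 = 5.35 V.
V_CE = 5.35 V > 0.2 V confirms active-region operation.

I_C ≈ 3.2 mA, V_CE ≈ 5.4 V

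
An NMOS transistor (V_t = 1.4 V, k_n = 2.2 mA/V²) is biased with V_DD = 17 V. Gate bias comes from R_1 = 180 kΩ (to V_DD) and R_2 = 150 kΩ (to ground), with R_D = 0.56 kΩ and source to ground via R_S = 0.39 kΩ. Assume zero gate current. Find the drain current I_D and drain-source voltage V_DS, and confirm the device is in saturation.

V_G = V_DD·R_2/(R_1+R_2) = 17×150/330 = 7.73 V.
Assume saturation: I_D = (k_n/2)(V_GS − V_t)² with V_GS = V_G − I_D·R_S = 7.73 − 0.39·I_D.
Substituting gives 0.167·I_D² − 6.43·I_D + 44 = 0, with roots I_D = 8.92 or 29.5 mA.
The root I_D = 29.5 mA gives V_GS = -3.78 V ≤ V_t, so take I_D = 8.92 mA.
Then V_GS = 4.25 V and V_DS = V_DD − I_D(R_D+R_S) = 17 − 8.92×0.95 = 8.52 V.
Saturation requires V_DS ≥ V_GS − V_t = 2.85 V; 8.52 ≥ 2.85 ✓.

I_D ≈ 8.9 mA, V_DS ≈ 8.5 V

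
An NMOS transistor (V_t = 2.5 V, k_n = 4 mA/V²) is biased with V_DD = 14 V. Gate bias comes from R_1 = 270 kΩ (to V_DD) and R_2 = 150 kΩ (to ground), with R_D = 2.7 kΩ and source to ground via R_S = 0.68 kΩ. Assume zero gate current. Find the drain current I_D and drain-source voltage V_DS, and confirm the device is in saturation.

V_G = V_DD·R_2/(R_1+R_2) = 14×150/420 = 5 V.
Assume saturation: I_D = (k_n/2)(V_GS − V_t)² with V_GS = V_G − I_D·R_S = 5 − 0.68·I_D.
Substituting gives 0.925·I_D² − 7.8·I_D + 12.5 = 0, with roots I_D = 2.15 or 6.28 mA.
The root I_D = 6.28 mA gives V_GS = 0.728 V ≤ V_t, so take I_D = 2.15 mA.
Then V_GS = 3.54 V and V_DS = V_DD − I_D(R_D+R_S) = 14 − 2.15×3.38 = 6.73 V.
Saturation requires V_DS ≥ V_GS − V_t = 1.04 V; 6.73 ≥ 1.04 ✓.

I_D ≈ 2.2 mA, V_DS ≈ 6.7 V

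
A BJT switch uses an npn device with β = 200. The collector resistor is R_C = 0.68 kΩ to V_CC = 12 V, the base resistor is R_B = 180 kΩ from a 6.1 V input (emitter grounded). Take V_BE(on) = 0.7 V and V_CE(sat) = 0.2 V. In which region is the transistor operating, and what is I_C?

Assume active. Base-emitter loop: I_B = (V_BB − V_BE)/R_B = (6.1 − 0.7)/180 = 0.03 mA.
I_C = β·I_B = 200×0.03 = 6 mA.
V_CE = V_CC − I_C·R_C = 12 − 6×0.68 = 7.92 V > V_CE(sat), so the active-region assumption holds.

active; I_C ≈ 6 mA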